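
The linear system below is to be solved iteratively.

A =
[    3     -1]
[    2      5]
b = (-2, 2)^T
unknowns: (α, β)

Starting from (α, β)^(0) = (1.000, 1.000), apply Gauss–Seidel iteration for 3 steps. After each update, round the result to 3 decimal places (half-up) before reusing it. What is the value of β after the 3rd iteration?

0.587

Iteration 1:
  α = (-2 - (-1)·1.000) / (3) = -0.333
  β = (2 - (2)·-0.333) / (5) = 0.533
Iteration 2:
  α = (-2 - (-1)·0.533) / (3) = -0.489
  β = (2 - (2)·-0.489) / (5) = 0.596
Iteration 3:
  α = (-2 - (-1)·0.596) / (3) = -0.468
  β = (2 - (2)·-0.468) / (5) = 0.587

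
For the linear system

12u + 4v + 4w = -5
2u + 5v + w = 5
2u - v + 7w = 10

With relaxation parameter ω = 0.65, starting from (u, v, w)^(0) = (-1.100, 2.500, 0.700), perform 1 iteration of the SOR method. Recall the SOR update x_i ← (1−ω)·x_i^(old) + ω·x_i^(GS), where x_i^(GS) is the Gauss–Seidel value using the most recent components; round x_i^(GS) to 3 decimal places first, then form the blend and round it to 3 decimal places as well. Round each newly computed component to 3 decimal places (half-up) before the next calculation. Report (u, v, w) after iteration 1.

Iteration 1:
  u: GS value = (-5 - (4)·2.500 - (4)·0.700) / (12) = -1.483;  u ← (1−ω)·-1.100 + ω·-1.483 = -1.349
  v: GS value = (5 - (2)·-1.349 - (1)·0.700) / (5) = 1.400;  v ← (1−ω)·2.500 + ω·1.400 = 1.785
  w: GS value = (10 - (2)·-1.349 - (-1)·1.785) / (7) = 2.069;  w ← (1−ω)·0.700 + ω·2.069 = 1.590

(-1.349, 1.785, 1.590)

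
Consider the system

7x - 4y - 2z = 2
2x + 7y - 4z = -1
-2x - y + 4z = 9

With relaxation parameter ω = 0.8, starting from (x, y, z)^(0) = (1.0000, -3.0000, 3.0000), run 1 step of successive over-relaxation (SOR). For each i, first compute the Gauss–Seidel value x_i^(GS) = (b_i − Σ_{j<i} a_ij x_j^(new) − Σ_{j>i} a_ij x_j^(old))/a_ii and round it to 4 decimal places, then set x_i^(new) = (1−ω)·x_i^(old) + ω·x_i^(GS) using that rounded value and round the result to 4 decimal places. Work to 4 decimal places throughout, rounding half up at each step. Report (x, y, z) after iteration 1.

Iteration 1:
  x: GS value = (2 - (-4)·-3.0000 - (-2)·3.0000) / (7) = -0.5714;  x ← (1−ω)·1.0000 + ω·-0.5714 = -0.2571
  y: GS value = (-1 - (2)·-0.2571 - (-4)·3.0000) / (7) = 1.6449;  y ← (1−ω)·-3.0000 + ω·1.6449 = 0.7159
  z: GS value = (9 - (-2)·-0.2571 - (-1)·0.7159) / (4) = 2.3004;  z ← (1−ω)·3.0000 + ω·2.3004 = 2.4403

(-0.2571, 0.7159, 2.4403)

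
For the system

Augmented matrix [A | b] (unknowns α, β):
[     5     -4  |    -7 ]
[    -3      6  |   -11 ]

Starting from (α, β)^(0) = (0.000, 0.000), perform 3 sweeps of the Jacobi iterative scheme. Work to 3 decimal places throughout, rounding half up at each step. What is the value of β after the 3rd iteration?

Iteration 1:
  α = (-7 - (-4)·0.000) / (5) = -1.400
  β = (-11 - (-3)·0.000) / (6) = -1.833
Iteration 2:
  α = (-7 - (-4)·-1.833) / (5) = -2.866
  β = (-11 - (-3)·-1.400) / (6) = -2.533
Iteration 3:
  α = (-7 - (-4)·-2.533) / (5) = -3.426
  β = (-11 - (-3)·-2.866) / (6) = -3.266

-3.266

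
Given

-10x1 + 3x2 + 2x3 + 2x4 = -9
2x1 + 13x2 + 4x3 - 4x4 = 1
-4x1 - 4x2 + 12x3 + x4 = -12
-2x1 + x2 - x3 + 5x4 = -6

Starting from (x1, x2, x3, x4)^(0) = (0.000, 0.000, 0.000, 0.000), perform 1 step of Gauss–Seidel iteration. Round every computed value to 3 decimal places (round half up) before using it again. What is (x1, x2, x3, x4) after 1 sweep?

Iteration 1:
  x1 = (-9 - (3)·0.000 - (2)·0.000 - (2)·0.000) / (-10) = 0.900
  x2 = (1 - (2)·0.900 - (4)·0.000 - (-4)·0.000) / (13) = -0.062
  x3 = (-12 - (-4)·0.900 - (-4)·-0.062 - (1)·0.000) / (12) = -0.721
  x4 = (-6 - (-2)·0.900 - (1)·-0.062 - (-1)·-0.721) / (5) = -0.972

(0.900, -0.062, -0.721, -0.972)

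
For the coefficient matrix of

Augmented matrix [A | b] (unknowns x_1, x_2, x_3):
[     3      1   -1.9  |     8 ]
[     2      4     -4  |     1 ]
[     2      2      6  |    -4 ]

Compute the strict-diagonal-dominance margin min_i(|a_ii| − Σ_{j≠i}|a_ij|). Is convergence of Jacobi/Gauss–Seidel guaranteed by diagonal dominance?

-2

row 1: |3| − (1+1.9) = 0.1
row 2: |4| − (2+4) = -2
row 3: |6| − (2+2) = 2
minimum over rows = -2 → not strictly diagonally dominant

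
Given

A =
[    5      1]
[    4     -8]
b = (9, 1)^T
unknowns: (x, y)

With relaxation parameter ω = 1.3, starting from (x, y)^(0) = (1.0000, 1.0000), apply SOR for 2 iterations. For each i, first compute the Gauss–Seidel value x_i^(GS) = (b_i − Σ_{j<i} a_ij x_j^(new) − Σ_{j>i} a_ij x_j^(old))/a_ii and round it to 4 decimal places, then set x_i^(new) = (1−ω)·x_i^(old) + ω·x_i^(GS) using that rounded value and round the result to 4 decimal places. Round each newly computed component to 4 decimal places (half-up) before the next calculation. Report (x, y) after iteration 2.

Iteration 1:
  x: GS value = (9 - (1)·1.0000) / (5) = 1.6000;  x ← (1−ω)·1.0000 + ω·1.6000 = 1.7800
  y: GS value = (1 - (4)·1.7800) / (-8) = 0.7650;  y ← (1−ω)·1.0000 + ω·0.7650 = 0.6945
Iteration 2:
  x: GS value = (9 - (1)·0.6945) / (5) = 1.6611;  x ← (1−ω)·1.7800 + ω·1.6611 = 1.6254
  y: GS value = (1 - (4)·1.6254) / (-8) = 0.6877;  y ← (1−ω)·0.6945 + ω·0.6877 = 0.6857

(1.6254, 0.6857)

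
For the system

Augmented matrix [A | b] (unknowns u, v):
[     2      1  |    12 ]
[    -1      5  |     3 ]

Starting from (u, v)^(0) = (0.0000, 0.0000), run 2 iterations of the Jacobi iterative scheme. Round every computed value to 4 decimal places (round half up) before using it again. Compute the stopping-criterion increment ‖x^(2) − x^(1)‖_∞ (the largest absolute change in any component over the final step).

1.2000

Iteration 1:
  u = (12 - (1)·0.0000) / (2) = 6.0000
  v = (3 - (-1)·0.0000) / (5) = 0.6000
Iteration 2:
  u = (12 - (1)·0.6000) / (2) = 5.7000
  v = (3 - (-1)·6.0000) / (5) = 1.8000
Change: (-0.3000, 1.2000) → max |·| = 1.2000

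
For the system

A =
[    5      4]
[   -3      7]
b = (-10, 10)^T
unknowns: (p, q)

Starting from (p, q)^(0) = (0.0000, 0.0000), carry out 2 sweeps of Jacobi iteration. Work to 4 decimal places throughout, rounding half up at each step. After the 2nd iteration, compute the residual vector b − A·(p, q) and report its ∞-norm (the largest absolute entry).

3.4289

Iteration 1:
  p = (-10 - (4)·0.0000) / (5) = -2.0000
  q = (10 - (-3)·0.0000) / (7) = 1.4286
Iteration 2:
  p = (-10 - (4)·1.4286) / (5) = -3.1429
  q = (10 - (-3)·-2.0000) / (7) = 0.5714
Residual b − A·x = (3.4289, -3.4285); ∞-norm = 3.4289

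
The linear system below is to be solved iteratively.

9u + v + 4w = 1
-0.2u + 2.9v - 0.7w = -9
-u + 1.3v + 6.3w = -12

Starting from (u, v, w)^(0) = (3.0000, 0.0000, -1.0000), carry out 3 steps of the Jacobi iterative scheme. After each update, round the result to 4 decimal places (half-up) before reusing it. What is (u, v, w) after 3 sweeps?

Iteration 1:
  u = (1 - (1)·0.0000 - (4)·-1.0000) / (9) = 0.5556
  v = (-9 - (-0.2)·3.0000 - (-0.7)·-1.0000) / (2.9) = -3.1379
  w = (-12 - (-1)·3.0000 - (1.3)·0.0000) / (6.3) = -1.4286
Iteration 2:
  u = (1 - (1)·-3.1379 - (4)·-1.4286) / (9) = 1.0947
  v = (-9 - (-0.2)·0.5556 - (-0.7)·-1.4286) / (2.9) = -3.4100
  w = (-12 - (-1)·0.5556 - (1.3)·-3.1379) / (6.3) = -1.1691
Iteration 3:
  u = (1 - (1)·-3.4100 - (4)·-1.1691) / (9) = 1.0096
  v = (-9 - (-0.2)·1.0947 - (-0.7)·-1.1691) / (2.9) = -3.3101
  w = (-12 - (-1)·1.0947 - (1.3)·-3.4100) / (6.3) = -1.0273

(1.0096, -3.3101, -1.0273)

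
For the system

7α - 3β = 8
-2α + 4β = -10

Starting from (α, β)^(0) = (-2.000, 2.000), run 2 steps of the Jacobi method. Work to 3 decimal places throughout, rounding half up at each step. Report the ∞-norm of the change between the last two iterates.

2.357

Iteration 1:
  α = (8 - (-3)·2.000) / (7) = 2.000
  β = (-10 - (-2)·-2.000) / (4) = -3.500
Iteration 2:
  α = (8 - (-3)·-3.500) / (7) = -0.357
  β = (-10 - (-2)·2.000) / (4) = -1.500
Change: (-2.357, 2.000) → max |·| = 2.357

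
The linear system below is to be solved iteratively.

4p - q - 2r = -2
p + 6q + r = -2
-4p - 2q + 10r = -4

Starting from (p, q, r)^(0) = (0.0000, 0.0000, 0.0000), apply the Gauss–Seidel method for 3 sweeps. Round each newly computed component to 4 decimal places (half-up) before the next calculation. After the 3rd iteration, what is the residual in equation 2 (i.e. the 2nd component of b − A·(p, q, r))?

0.0023

Iteration 1:
  p = (-2 - (-1)·0.0000 - (-2)·0.0000) / (4) = -0.5000
  q = (-2 - (1)·-0.5000 - (1)·0.0000) / (6) = -0.2500
  r = (-4 - (-4)·-0.5000 - (-2)·-0.2500) / (10) = -0.6500
Iteration 2:
  p = (-2 - (-1)·-0.2500 - (-2)·-0.6500) / (4) = -0.8875
  q = (-2 - (1)·-0.8875 - (1)·-0.6500) / (6) = -0.0771
  r = (-4 - (-4)·-0.8875 - (-2)·-0.0771) / (10) = -0.7704
Iteration 3:
  p = (-2 - (-1)·-0.0771 - (-2)·-0.7704) / (4) = -0.9045
  q = (-2 - (1)·-0.9045 - (1)·-0.7704) / (6) = -0.0542
  r = (-4 - (-4)·-0.9045 - (-2)·-0.0542) / (10) = -0.7726
Residual b − A·x = (0.0186, 0.0023, -0.0004)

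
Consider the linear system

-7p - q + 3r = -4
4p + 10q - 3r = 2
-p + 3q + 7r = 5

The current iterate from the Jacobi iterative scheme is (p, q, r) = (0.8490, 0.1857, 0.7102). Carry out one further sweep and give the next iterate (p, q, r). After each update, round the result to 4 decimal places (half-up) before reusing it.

One sweep:
  p = (-4 - (-1)·0.1857 - (3)·0.7102) / (-7) = 0.8493
  q = (2 - (4)·0.8490 - (-3)·0.7102) / (10) = 0.0735
  r = (5 - (-1)·0.8490 - (3)·0.1857) / (7) = 0.7560

(0.8493, 0.0735, 0.7560)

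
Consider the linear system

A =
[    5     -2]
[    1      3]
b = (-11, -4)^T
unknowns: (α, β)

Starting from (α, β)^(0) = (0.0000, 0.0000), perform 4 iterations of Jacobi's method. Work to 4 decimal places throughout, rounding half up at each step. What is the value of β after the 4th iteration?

Iteration 1:
  α = (-11 - (-2)·0.0000) / (5) = -2.2000
  β = (-4 - (1)·0.0000) / (3) = -1.3333
Iteration 2:
  α = (-11 - (-2)·-1.3333) / (5) = -2.7333
  β = (-4 - (1)·-2.2000) / (3) = -0.6000
Iteration 3:
  α = (-11 - (-2)·-0.6000) / (5) = -2.4400
  β = (-4 - (1)·-2.7333) / (3) = -0.4222
Iteration 4:
  α = (-11 - (-2)·-0.4222) / (5) = -2.3689
  β = (-4 - (1)·-2.4400) / (3) = -0.5200

-0.5200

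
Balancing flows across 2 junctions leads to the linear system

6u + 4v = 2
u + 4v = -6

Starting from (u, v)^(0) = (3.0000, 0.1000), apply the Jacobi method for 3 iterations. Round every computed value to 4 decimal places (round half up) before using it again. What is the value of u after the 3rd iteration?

1.3778

Iteration 1:
  u = (2 - (4)·0.1000) / (6) = 0.2667
  v = (-6 - (1)·3.0000) / (4) = -2.2500
Iteration 2:
  u = (2 - (4)·-2.2500) / (6) = 1.8333
  v = (-6 - (1)·0.2667) / (4) = -1.5667
Iteration 3:
  u = (2 - (4)·-1.5667) / (6) = 1.3778
  v = (-6 - (1)·1.8333) / (4) = -1.9583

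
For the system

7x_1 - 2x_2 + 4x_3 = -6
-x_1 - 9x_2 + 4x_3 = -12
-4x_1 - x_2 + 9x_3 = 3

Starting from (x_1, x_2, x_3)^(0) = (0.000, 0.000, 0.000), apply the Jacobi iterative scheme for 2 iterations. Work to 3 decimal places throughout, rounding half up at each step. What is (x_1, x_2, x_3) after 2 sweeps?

(-0.667, 1.577, 0.101)

Iteration 1:
  x_1 = (-6 - (-2)·0.000 - (4)·0.000) / (7) = -0.857
  x_2 = (-12 - (-1)·0.000 - (4)·0.000) / (-9) = 1.333
  x_3 = (3 - (-4)·0.000 - (-1)·0.000) / (9) = 0.333
Iteration 2:
  x_1 = (-6 - (-2)·1.333 - (4)·0.333) / (7) = -0.667
  x_2 = (-12 - (-1)·-0.857 - (4)·0.333) / (-9) = 1.577
  x_3 = (3 - (-4)·-0.857 - (-1)·1.333) / (9) = 0.101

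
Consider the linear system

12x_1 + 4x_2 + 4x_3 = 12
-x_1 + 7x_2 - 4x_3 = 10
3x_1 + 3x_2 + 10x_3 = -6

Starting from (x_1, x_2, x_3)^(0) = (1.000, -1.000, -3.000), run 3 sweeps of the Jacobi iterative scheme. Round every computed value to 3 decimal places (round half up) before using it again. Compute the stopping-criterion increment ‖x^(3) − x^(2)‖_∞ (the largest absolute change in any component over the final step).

0.530

Iteration 1:
  x_1 = (12 - (4)·-1.000 - (4)·-3.000) / (12) = 2.333
  x_2 = (10 - (-1)·1.000 - (-4)·-3.000) / (7) = -0.143
  x_3 = (-6 - (3)·1.000 - (3)·-1.000) / (10) = -0.600
Iteration 2:
  x_1 = (12 - (4)·-0.143 - (4)·-0.600) / (12) = 1.248
  x_2 = (10 - (-1)·2.333 - (-4)·-0.600) / (7) = 1.419
  x_3 = (-6 - (3)·2.333 - (3)·-0.143) / (10) = -1.257
Iteration 3:
  x_1 = (12 - (4)·1.419 - (4)·-1.257) / (12) = 0.946
  x_2 = (10 - (-1)·1.248 - (-4)·-1.257) / (7) = 0.889
  x_3 = (-6 - (3)·1.248 - (3)·1.419) / (10) = -1.400
Change: (-0.302, -0.530, -0.143) → max |·| = 0.530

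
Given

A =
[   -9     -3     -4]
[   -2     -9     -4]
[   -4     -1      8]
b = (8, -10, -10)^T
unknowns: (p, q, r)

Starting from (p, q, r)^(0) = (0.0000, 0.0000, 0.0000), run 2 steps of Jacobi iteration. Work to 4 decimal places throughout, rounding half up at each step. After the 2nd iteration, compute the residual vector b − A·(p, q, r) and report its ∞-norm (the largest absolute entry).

Iteration 1:
  p = (8 - (-3)·0.0000 - (-4)·0.0000) / (-9) = -0.8889
  q = (-10 - (-2)·0.0000 - (-4)·0.0000) / (-9) = 1.1111
  r = (-10 - (-4)·0.0000 - (-1)·0.0000) / (8) = -1.2500
Iteration 2:
  p = (8 - (-3)·1.1111 - (-4)·-1.2500) / (-9) = -0.7037
  q = (-10 - (-2)·-0.8889 - (-4)·-1.2500) / (-9) = 1.8642
  r = (-10 - (-4)·-0.8889 - (-1)·1.1111) / (8) = -1.5556
Residual b − A·x = (1.0369, -0.8520, 1.4942); ∞-norm = 1.4942

1.4942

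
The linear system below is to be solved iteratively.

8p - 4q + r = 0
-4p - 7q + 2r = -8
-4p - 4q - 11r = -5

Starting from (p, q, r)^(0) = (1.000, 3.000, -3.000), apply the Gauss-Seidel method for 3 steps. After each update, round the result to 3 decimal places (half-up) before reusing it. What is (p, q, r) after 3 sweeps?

Iteration 1:
  p = (0 - (-4)·3.000 - (1)·-3.000) / (8) = 1.875
  q = (-8 - (-4)·1.875 - (2)·-3.000) / (-7) = -0.786
  r = (-5 - (-4)·1.875 - (-4)·-0.786) / (-11) = 0.059
Iteration 2:
  p = (0 - (-4)·-0.786 - (1)·0.059) / (8) = -0.400
  q = (-8 - (-4)·-0.400 - (2)·0.059) / (-7) = 1.388
  r = (-5 - (-4)·-0.400 - (-4)·1.388) / (-11) = 0.095
Iteration 3:
  p = (0 - (-4)·1.388 - (1)·0.095) / (8) = 0.682
  q = (-8 - (-4)·0.682 - (2)·0.095) / (-7) = 0.780
  r = (-5 - (-4)·0.682 - (-4)·0.780) / (-11) = -0.077

(0.682, 0.780, -0.077)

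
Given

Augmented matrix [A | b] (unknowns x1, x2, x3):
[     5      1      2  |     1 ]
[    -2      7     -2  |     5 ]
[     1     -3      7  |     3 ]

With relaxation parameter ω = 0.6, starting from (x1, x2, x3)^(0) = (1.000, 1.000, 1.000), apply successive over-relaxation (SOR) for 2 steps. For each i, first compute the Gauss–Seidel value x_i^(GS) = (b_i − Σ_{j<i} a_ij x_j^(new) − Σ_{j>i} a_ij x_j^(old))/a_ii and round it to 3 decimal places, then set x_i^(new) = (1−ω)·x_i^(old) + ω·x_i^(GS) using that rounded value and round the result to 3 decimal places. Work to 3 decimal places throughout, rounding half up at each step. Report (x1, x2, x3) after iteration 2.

(-0.157, 0.969, 0.883)

Iteration 1:
  x1: GS value = (1 - (1)·1.000 - (2)·1.000) / (5) = -0.400;  x1 ← (1−ω)·1.000 + ω·-0.400 = 0.160
  x2: GS value = (5 - (-2)·0.160 - (-2)·1.000) / (7) = 1.046;  x2 ← (1−ω)·1.000 + ω·1.046 = 1.028
  x3: GS value = (3 - (1)·0.160 - (-3)·1.028) / (7) = 0.846;  x3 ← (1−ω)·1.000 + ω·0.846 = 0.908
Iteration 2:
  x1: GS value = (1 - (1)·1.028 - (2)·0.908) / (5) = -0.369;  x1 ← (1−ω)·0.160 + ω·-0.369 = -0.157
  x2: GS value = (5 - (-2)·-0.157 - (-2)·0.908) / (7) = 0.929;  x2 ← (1−ω)·1.028 + ω·0.929 = 0.969
  x3: GS value = (3 - (1)·-0.157 - (-3)·0.969) / (7) = 0.866;  x3 ← (1−ω)·0.908 + ω·0.866 = 0.883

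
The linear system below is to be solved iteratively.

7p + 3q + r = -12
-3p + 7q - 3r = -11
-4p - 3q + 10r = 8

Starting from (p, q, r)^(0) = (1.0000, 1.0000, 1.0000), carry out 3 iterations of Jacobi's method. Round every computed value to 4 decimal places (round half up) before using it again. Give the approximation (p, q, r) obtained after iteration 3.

(-0.8495, -2.4076, -0.4214)

Iteration 1:
  p = (-12 - (3)·1.0000 - (1)·1.0000) / (7) = -2.2857
  q = (-11 - (-3)·1.0000 - (-3)·1.0000) / (7) = -0.7143
  r = (8 - (-4)·1.0000 - (-3)·1.0000) / (10) = 1.5000
Iteration 2:
  p = (-12 - (3)·-0.7143 - (1)·1.5000) / (7) = -1.6224
  q = (-11 - (-3)·-2.2857 - (-3)·1.5000) / (7) = -1.9082
  r = (8 - (-4)·-2.2857 - (-3)·-0.7143) / (10) = -0.3286
Iteration 3:
  p = (-12 - (3)·-1.9082 - (1)·-0.3286) / (7) = -0.8495
  q = (-11 - (-3)·-1.6224 - (-3)·-0.3286) / (7) = -2.4076
  r = (8 - (-4)·-1.6224 - (-3)·-1.9082) / (10) = -0.4214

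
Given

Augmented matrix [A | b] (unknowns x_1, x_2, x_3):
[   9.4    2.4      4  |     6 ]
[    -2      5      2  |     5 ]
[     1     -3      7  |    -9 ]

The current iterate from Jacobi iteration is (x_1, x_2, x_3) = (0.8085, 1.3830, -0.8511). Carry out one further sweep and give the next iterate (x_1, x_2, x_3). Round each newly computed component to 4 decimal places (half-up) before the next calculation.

(0.6474, 1.6638, -0.8085)

One sweep:
  x_1 = (6 - (2.4)·1.3830 - (4)·-0.8511) / (9.4) = 0.6474
  x_2 = (5 - (-2)·0.8085 - (2)·-0.8511) / (5) = 1.6638
  x_3 = (-9 - (1)·0.8085 - (-3)·1.3830) / (7) = -0.8085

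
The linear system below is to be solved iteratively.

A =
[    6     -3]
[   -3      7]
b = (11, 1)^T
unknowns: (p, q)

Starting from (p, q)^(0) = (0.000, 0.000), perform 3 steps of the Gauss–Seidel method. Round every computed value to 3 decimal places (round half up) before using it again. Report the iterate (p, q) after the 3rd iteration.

(2.397, 1.170)

Iteration 1:
  p = (11 - (-3)·0.000) / (6) = 1.833
  q = (1 - (-3)·1.833) / (7) = 0.928
Iteration 2:
  p = (11 - (-3)·0.928) / (6) = 2.297
  q = (1 - (-3)·2.297) / (7) = 1.127
Iteration 3:
  p = (11 - (-3)·1.127) / (6) = 2.397
  q = (1 - (-3)·2.397) / (7) = 1.170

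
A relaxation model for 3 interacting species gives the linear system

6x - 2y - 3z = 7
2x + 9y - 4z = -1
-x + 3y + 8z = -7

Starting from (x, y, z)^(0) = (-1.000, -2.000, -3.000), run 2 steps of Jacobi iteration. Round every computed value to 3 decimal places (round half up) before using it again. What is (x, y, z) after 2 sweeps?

Iteration 1:
  x = (7 - (-2)·-2.000 - (-3)·-3.000) / (6) = -1.000
  y = (-1 - (2)·-1.000 - (-4)·-3.000) / (9) = -1.222
  z = (-7 - (-1)·-1.000 - (3)·-2.000) / (8) = -0.250
Iteration 2:
  x = (7 - (-2)·-1.222 - (-3)·-0.250) / (6) = 0.634
  y = (-1 - (2)·-1.000 - (-4)·-0.250) / (9) = 0.000
  z = (-7 - (-1)·-1.000 - (3)·-1.222) / (8) = -0.542

(0.634, 0.000, -0.542)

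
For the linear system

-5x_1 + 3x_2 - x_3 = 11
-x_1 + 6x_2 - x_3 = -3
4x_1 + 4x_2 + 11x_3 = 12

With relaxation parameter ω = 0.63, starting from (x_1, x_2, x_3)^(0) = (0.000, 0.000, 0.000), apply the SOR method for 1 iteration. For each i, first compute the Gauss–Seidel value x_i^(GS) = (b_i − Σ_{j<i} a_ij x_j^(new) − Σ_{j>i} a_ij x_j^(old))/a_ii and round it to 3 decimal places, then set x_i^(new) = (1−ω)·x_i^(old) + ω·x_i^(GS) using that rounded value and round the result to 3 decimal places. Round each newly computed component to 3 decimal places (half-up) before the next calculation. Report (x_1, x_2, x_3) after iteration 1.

Iteration 1:
  x_1: GS value = (11 - (3)·0.000 - (-1)·0.000) / (-5) = -2.200;  x_1 ← (1−ω)·0.000 + ω·-2.200 = -1.386
  x_2: GS value = (-3 - (-1)·-1.386 - (-1)·0.000) / (6) = -0.731;  x_2 ← (1−ω)·0.000 + ω·-0.731 = -0.461
  x_3: GS value = (12 - (4)·-1.386 - (4)·-0.461) / (11) = 1.763;  x_3 ← (1−ω)·0.000 + ω·1.763 = 1.111

(-1.386, -0.461, 1.111)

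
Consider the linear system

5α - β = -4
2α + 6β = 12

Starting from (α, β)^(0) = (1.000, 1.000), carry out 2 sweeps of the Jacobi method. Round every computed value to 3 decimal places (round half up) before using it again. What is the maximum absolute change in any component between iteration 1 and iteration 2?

0.533

Iteration 1:
  α = (-4 - (-1)·1.000) / (5) = -0.600
  β = (12 - (2)·1.000) / (6) = 1.667
Iteration 2:
  α = (-4 - (-1)·1.667) / (5) = -0.467
  β = (12 - (2)·-0.600) / (6) = 2.200
Change: (0.133, 0.533) → max |·| = 0.533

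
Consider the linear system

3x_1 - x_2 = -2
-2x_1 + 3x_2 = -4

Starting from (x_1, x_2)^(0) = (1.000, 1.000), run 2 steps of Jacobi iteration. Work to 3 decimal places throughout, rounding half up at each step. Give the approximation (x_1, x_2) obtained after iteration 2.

(-0.889, -1.555)

Iteration 1:
  x_1 = (-2 - (-1)·1.000) / (3) = -0.333
  x_2 = (-4 - (-2)·1.000) / (3) = -0.667
Iteration 2:
  x_1 = (-2 - (-1)·-0.667) / (3) = -0.889
  x_2 = (-4 - (-2)·-0.333) / (3) = -1.555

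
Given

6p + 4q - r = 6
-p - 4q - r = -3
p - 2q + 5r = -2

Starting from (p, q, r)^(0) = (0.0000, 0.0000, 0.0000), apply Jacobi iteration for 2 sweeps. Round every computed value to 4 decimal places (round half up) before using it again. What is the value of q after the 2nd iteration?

Iteration 1:
  p = (6 - (4)·0.0000 - (-1)·0.0000) / (6) = 1.0000
  q = (-3 - (-1)·0.0000 - (-1)·0.0000) / (-4) = 0.7500
  r = (-2 - (1)·0.0000 - (-2)·0.0000) / (5) = -0.4000
Iteration 2:
  p = (6 - (4)·0.7500 - (-1)·-0.4000) / (6) = 0.4333
  q = (-3 - (-1)·1.0000 - (-1)·-0.4000) / (-4) = 0.6000
  r = (-2 - (1)·1.0000 - (-2)·0.7500) / (5) = -0.3000

0.6000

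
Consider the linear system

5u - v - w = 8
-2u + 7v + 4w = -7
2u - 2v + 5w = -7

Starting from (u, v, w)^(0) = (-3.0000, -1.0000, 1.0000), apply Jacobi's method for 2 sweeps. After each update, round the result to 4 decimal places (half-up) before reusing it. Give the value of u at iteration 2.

0.9943

Iteration 1:
  u = (8 - (-1)·-1.0000 - (-1)·1.0000) / (5) = 1.6000
  v = (-7 - (-2)·-3.0000 - (4)·1.0000) / (7) = -2.4286
  w = (-7 - (2)·-3.0000 - (-2)·-1.0000) / (5) = -0.6000
Iteration 2:
  u = (8 - (-1)·-2.4286 - (-1)·-0.6000) / (5) = 0.9943
  v = (-7 - (-2)·1.6000 - (4)·-0.6000) / (7) = -0.2000
  w = (-7 - (2)·1.6000 - (-2)·-2.4286) / (5) = -3.0114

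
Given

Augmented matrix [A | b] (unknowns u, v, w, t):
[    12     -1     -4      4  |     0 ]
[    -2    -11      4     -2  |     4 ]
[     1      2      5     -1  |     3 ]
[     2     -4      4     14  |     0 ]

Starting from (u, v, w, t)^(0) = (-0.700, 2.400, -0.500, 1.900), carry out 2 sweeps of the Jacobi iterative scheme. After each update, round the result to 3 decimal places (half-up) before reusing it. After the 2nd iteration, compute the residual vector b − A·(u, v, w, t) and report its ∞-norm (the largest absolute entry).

Iteration 1:
  u = (0 - (-1)·2.400 - (-4)·-0.500 - (4)·1.900) / (12) = -0.600
  v = (4 - (-2)·-0.700 - (4)·-0.500 - (-2)·1.900) / (-11) = -0.764
  w = (3 - (1)·-0.700 - (2)·2.400 - (-1)·1.900) / (5) = 0.160
  t = (0 - (2)·-0.700 - (-4)·2.400 - (4)·-0.500) / (14) = 0.929
Iteration 2:
  u = (0 - (-1)·-0.764 - (-4)·0.160 - (4)·0.929) / (12) = -0.320
  v = (4 - (-2)·-0.600 - (4)·0.160 - (-2)·0.929) / (-11) = -0.365
  w = (3 - (1)·-0.600 - (2)·-0.764 - (-1)·0.929) / (5) = 1.211
  t = (0 - (2)·-0.600 - (-4)·-0.764 - (4)·0.160) / (14) = -0.178
Residual b − A·x = (9.031, -5.855, -2.183, -3.172); ∞-norm = 9.031

9.031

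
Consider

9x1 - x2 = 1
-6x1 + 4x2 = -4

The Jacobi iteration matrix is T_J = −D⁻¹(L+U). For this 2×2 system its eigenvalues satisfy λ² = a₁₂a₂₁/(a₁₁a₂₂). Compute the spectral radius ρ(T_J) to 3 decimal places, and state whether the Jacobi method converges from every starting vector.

a₁₂a₂₁/(a₁₁a₂₂) = (-1)·(-6) / ((9)·(4)) = 0.166667
ρ = √|0.166667| = √0.166667 = 0.408
ρ < 1, so Jacobi converges

0.408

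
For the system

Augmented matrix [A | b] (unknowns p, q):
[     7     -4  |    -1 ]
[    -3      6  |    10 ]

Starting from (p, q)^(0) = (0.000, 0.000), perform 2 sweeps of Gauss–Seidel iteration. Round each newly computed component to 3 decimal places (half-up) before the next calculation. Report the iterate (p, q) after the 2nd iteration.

(0.769, 2.051)

Iteration 1:
  p = (-1 - (-4)·0.000) / (7) = -0.143
  q = (10 - (-3)·-0.143) / (6) = 1.595
Iteration 2:
  p = (-1 - (-4)·1.595) / (7) = 0.769
  q = (10 - (-3)·0.769) / (6) = 2.051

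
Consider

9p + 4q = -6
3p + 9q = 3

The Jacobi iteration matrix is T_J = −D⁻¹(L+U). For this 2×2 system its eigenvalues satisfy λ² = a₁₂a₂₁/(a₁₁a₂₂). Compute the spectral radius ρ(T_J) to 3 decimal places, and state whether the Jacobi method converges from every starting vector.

a₁₂a₂₁/(a₁₁a₂₂) = (4)·(3) / ((9)·(9)) = 0.148148
ρ = √|0.148148| = √0.148148 = 0.385
ρ < 1, so Jacobi converges

0.385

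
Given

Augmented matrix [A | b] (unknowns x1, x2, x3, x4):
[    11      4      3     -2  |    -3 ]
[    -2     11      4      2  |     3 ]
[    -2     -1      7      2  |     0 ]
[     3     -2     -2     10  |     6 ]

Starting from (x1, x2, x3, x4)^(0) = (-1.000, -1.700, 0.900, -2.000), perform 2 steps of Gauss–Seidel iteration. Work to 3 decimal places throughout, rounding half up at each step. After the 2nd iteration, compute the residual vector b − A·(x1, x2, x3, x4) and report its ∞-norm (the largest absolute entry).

4.039

Iteration 1:
  x1 = (-3 - (4)·-1.700 - (3)·0.900 - (-2)·-2.000) / (11) = -0.264
  x2 = (3 - (-2)·-0.264 - (4)·0.900 - (2)·-2.000) / (11) = 0.261
  x3 = (0 - (-2)·-0.264 - (-1)·0.261 - (2)·-2.000) / (7) = 0.533
  x4 = (6 - (3)·-0.264 - (-2)·0.261 - (-2)·0.533) / (10) = 0.838
Iteration 2:
  x1 = (-3 - (4)·0.261 - (3)·0.533 - (-2)·0.838) / (11) = -0.361
  x2 = (3 - (-2)·-0.361 - (4)·0.533 - (2)·0.838) / (11) = -0.139
  x3 = (0 - (-2)·-0.361 - (-1)·-0.139 - (2)·0.838) / (7) = -0.362
  x4 = (6 - (3)·-0.361 - (-2)·-0.139 - (-2)·-0.362) / (10) = 0.608
Residual b − A·x = (3.829, 4.039, 0.457, 0.001); ∞-norm = 4.039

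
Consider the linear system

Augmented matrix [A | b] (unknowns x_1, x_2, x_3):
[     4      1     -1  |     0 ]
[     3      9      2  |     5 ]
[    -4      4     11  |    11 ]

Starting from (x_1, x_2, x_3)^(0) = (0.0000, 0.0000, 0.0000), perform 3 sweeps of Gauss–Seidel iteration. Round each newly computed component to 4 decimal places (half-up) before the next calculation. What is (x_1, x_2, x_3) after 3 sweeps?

(0.1335, 0.3129, 0.9348)

Iteration 1:
  x_1 = (0 - (1)·0.0000 - (-1)·0.0000) / (4) = 0.0000
  x_2 = (5 - (3)·0.0000 - (2)·0.0000) / (9) = 0.5556
  x_3 = (11 - (-4)·0.0000 - (4)·0.5556) / (11) = 0.7980
Iteration 2:
  x_1 = (0 - (1)·0.5556 - (-1)·0.7980) / (4) = 0.0606
  x_2 = (5 - (3)·0.0606 - (2)·0.7980) / (9) = 0.3580
  x_3 = (11 - (-4)·0.0606 - (4)·0.3580) / (11) = 0.8919
Iteration 3:
  x_1 = (0 - (1)·0.3580 - (-1)·0.8919) / (4) = 0.1335
  x_2 = (5 - (3)·0.1335 - (2)·0.8919) / (9) = 0.3129
  x_3 = (11 - (-4)·0.1335 - (4)·0.3129) / (11) = 0.9348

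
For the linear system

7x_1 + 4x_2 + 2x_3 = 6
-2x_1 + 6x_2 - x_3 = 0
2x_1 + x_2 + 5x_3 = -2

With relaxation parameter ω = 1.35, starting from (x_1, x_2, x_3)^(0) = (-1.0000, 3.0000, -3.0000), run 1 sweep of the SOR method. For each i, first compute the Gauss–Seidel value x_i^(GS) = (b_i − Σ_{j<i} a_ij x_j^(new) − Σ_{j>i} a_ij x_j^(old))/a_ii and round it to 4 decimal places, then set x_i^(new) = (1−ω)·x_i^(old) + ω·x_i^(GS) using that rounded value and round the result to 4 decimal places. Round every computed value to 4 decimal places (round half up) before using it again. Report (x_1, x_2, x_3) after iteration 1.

(0.3500, -1.5675, 0.7442)

Iteration 1:
  x_1: GS value = (6 - (4)·3.0000 - (2)·-3.0000) / (7) = 0.0000;  x_1 ← (1−ω)·-1.0000 + ω·0.0000 = 0.3500
  x_2: GS value = (0 - (-2)·0.3500 - (-1)·-3.0000) / (6) = -0.3833;  x_2 ← (1−ω)·3.0000 + ω·-0.3833 = -1.5675
  x_3: GS value = (-2 - (2)·0.3500 - (1)·-1.5675) / (5) = -0.2265;  x_3 ← (1−ω)·-3.0000 + ω·-0.2265 = 0.7442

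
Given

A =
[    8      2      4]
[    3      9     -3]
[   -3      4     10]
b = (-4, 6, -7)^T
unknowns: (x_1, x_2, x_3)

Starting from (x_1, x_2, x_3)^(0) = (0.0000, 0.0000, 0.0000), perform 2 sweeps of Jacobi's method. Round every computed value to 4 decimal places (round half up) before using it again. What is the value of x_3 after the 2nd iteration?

-1.1167

Iteration 1:
  x_1 = (-4 - (2)·0.0000 - (4)·0.0000) / (8) = -0.5000
  x_2 = (6 - (3)·0.0000 - (-3)·0.0000) / (9) = 0.6667
  x_3 = (-7 - (-3)·0.0000 - (4)·0.0000) / (10) = -0.7000
Iteration 2:
  x_1 = (-4 - (2)·0.6667 - (4)·-0.7000) / (8) = -0.3167
  x_2 = (6 - (3)·-0.5000 - (-3)·-0.7000) / (9) = 0.6000
  x_3 = (-7 - (-3)·-0.5000 - (4)·0.6667) / (10) = -1.1167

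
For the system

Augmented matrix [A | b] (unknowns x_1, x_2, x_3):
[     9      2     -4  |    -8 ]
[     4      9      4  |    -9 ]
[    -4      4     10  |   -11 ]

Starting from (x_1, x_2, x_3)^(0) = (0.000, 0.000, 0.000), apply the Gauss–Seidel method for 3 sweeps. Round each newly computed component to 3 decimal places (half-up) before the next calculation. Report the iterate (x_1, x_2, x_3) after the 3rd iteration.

Iteration 1:
  x_1 = (-8 - (2)·0.000 - (-4)·0.000) / (9) = -0.889
  x_2 = (-9 - (4)·-0.889 - (4)·0.000) / (9) = -0.605
  x_3 = (-11 - (-4)·-0.889 - (4)·-0.605) / (10) = -1.214
Iteration 2:
  x_1 = (-8 - (2)·-0.605 - (-4)·-1.214) / (9) = -1.294
  x_2 = (-9 - (4)·-1.294 - (4)·-1.214) / (9) = 0.115
  x_3 = (-11 - (-4)·-1.294 - (4)·0.115) / (10) = -1.664
Iteration 3:
  x_1 = (-8 - (2)·0.115 - (-4)·-1.664) / (9) = -1.654
  x_2 = (-9 - (4)·-1.654 - (4)·-1.664) / (9) = 0.475
  x_3 = (-11 - (-4)·-1.654 - (4)·0.475) / (10) = -1.952

(-1.654, 0.475, -1.952)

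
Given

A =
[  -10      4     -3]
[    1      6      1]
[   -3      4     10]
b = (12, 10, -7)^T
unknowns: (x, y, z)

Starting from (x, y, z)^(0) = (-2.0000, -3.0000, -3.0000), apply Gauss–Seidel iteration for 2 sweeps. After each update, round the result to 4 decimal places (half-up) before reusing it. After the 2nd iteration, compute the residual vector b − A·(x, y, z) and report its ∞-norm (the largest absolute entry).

4.1255

Iteration 1:
  x = (12 - (4)·-3.0000 - (-3)·-3.0000) / (-10) = -1.5000
  y = (10 - (1)·-1.5000 - (1)·-3.0000) / (6) = 2.4167
  z = (-7 - (-3)·-1.5000 - (4)·2.4167) / (10) = -2.1167
Iteration 2:
  x = (12 - (4)·2.4167 - (-3)·-2.1167) / (-10) = 0.4017
  y = (10 - (1)·0.4017 - (1)·-2.1167) / (6) = 1.9525
  z = (-7 - (-3)·0.4017 - (4)·1.9525) / (10) = -1.3605
Residual b − A·x = (4.1255, -0.7562, 0.0001); ∞-norm = 4.1255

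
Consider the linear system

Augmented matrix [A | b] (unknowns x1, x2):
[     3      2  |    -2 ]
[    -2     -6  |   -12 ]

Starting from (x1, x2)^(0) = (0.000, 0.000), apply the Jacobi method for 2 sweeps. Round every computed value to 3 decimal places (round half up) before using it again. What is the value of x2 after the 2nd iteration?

2.222

Iteration 1:
  x1 = (-2 - (2)·0.000) / (3) = -0.667
  x2 = (-12 - (-2)·0.000) / (-6) = 2.000
Iteration 2:
  x1 = (-2 - (2)·2.000) / (3) = -2.000
  x2 = (-12 - (-2)·-0.667) / (-6) = 2.222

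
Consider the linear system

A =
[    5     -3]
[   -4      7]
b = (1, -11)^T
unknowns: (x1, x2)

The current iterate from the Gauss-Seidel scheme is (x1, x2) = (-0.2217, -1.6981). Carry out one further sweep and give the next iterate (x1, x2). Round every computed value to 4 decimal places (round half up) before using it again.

One sweep:
  x1 = (1 - (-3)·-1.6981) / (5) = -0.8189
  x2 = (-11 - (-4)·-0.8189) / (7) = -2.0394

(-0.8189, -2.0394)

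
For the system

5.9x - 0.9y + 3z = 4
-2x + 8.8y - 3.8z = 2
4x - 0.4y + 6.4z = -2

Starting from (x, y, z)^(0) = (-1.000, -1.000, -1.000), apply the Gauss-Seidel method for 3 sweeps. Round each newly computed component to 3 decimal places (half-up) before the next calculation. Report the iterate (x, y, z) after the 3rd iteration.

(1.218, 0.056, -1.070)

Iteration 1:
  x = (4 - (-0.9)·-1.000 - (3)·-1.000) / (5.9) = 1.034
  y = (2 - (-2)·1.034 - (-3.8)·-1.000) / (8.8) = 0.030
  z = (-2 - (4)·1.034 - (-0.4)·0.030) / (6.4) = -0.957
Iteration 2:
  x = (4 - (-0.9)·0.030 - (3)·-0.957) / (5.9) = 1.169
  y = (2 - (-2)·1.169 - (-3.8)·-0.957) / (8.8) = 0.080
  z = (-2 - (4)·1.169 - (-0.4)·0.080) / (6.4) = -1.038
Iteration 3:
  x = (4 - (-0.9)·0.080 - (3)·-1.038) / (5.9) = 1.218
  y = (2 - (-2)·1.218 - (-3.8)·-1.038) / (8.8) = 0.056
  z = (-2 - (4)·1.218 - (-0.4)·0.056) / (6.4) = -1.070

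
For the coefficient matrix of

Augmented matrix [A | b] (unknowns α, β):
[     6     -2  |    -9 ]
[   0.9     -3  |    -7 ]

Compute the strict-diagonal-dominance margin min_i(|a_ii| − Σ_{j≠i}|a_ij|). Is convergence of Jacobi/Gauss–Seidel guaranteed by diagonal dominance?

2.1

row 1: |6| − (2) = 4
row 2: |-3| − (0.9) = 2.1
minimum over rows = 2.1 → strictly diagonally dominant (convergence guaranteed)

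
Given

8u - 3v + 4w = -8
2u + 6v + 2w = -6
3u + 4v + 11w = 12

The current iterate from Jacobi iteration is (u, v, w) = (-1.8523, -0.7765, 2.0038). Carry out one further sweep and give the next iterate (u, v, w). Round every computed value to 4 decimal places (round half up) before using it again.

(-2.2931, -1.0505, 1.8784)

One sweep:
  u = (-8 - (-3)·-0.7765 - (4)·2.0038) / (8) = -2.2931
  v = (-6 - (2)·-1.8523 - (2)·2.0038) / (6) = -1.0505
  w = (12 - (3)·-1.8523 - (4)·-0.7765) / (11) = 1.8784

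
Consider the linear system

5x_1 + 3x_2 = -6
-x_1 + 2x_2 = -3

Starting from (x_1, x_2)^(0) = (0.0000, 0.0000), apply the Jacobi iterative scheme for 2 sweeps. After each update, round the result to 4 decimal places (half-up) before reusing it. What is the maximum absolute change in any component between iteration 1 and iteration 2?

Iteration 1:
  x_1 = (-6 - (3)·0.0000) / (5) = -1.2000
  x_2 = (-3 - (-1)·0.0000) / (2) = -1.5000
Iteration 2:
  x_1 = (-6 - (3)·-1.5000) / (5) = -0.3000
  x_2 = (-3 - (-1)·-1.2000) / (2) = -2.1000
Change: (0.9000, -0.6000) → max |·| = 0.9000

0.9000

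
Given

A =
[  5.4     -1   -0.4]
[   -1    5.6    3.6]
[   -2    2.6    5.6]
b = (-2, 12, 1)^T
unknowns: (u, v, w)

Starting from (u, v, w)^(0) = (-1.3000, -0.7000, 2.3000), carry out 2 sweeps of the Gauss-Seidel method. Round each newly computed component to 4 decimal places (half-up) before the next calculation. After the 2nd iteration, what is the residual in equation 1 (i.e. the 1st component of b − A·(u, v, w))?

1.3353

Iteration 1:
  u = (-2 - (-1)·-0.7000 - (-0.4)·2.3000) / (5.4) = -0.3296
  v = (12 - (-1)·-0.3296 - (3.6)·2.3000) / (5.6) = 0.6054
  w = (1 - (-2)·-0.3296 - (2.6)·0.6054) / (5.6) = -0.2202
Iteration 2:
  u = (-2 - (-1)·0.6054 - (-0.4)·-0.2202) / (5.4) = -0.2746
  v = (12 - (-1)·-0.2746 - (3.6)·-0.2202) / (5.6) = 2.2354
  w = (1 - (-2)·-0.2746 - (2.6)·2.2354) / (5.6) = -0.9574
Residual b − A·x = (1.3353, 2.6538, 0.0002)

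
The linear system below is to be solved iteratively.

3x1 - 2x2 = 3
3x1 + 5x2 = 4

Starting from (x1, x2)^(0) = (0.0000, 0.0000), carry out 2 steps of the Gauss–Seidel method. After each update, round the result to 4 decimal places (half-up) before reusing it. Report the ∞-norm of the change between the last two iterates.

0.1333

Iteration 1:
  x1 = (3 - (-2)·0.0000) / (3) = 1.0000
  x2 = (4 - (3)·1.0000) / (5) = 0.2000
Iteration 2:
  x1 = (3 - (-2)·0.2000) / (3) = 1.1333
  x2 = (4 - (3)·1.1333) / (5) = 0.1200
Change: (0.1333, -0.0800) → max |·| = 0.1333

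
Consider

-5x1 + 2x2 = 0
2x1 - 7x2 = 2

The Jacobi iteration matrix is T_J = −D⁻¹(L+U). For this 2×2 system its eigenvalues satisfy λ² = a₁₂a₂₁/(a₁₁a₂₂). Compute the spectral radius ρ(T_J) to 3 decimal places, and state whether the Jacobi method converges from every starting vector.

0.338

a₁₂a₂₁/(a₁₁a₂₂) = (2)·(2) / ((-5)·(-7)) = 0.114286
ρ = √|0.114286| = √0.114286 = 0.338
ρ < 1, so Jacobi converges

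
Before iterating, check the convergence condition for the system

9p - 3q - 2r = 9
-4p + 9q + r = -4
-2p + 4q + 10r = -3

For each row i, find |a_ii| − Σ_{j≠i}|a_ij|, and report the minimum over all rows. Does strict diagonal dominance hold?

4

row 1: |9| − (3+2) = 4
row 2: |9| − (4+1) = 4
row 3: |10| − (2+4) = 4
minimum over rows = 4 → strictly diagonally dominant (convergence guaranteed)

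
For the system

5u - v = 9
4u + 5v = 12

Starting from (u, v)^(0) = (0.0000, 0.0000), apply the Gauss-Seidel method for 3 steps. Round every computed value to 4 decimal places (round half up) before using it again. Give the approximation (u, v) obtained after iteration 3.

(1.9613, 0.8310)

Iteration 1:
  u = (9 - (-1)·0.0000) / (5) = 1.8000
  v = (12 - (4)·1.8000) / (5) = 0.9600
Iteration 2:
  u = (9 - (-1)·0.9600) / (5) = 1.9920
  v = (12 - (4)·1.9920) / (5) = 0.8064
Iteration 3:
  u = (9 - (-1)·0.8064) / (5) = 1.9613
  v = (12 - (4)·1.9613) / (5) = 0.8310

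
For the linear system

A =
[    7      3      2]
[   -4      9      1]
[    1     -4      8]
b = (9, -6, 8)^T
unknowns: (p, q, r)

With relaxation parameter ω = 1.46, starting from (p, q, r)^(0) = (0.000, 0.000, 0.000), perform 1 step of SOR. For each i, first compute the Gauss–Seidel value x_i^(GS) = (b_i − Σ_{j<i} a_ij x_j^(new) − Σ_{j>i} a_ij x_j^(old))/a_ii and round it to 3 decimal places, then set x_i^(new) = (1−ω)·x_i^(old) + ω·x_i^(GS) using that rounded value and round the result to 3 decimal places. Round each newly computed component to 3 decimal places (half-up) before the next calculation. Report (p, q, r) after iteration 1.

(1.878, 0.245, 1.296)

Iteration 1:
  p: GS value = (9 - (3)·0.000 - (2)·0.000) / (7) = 1.286;  p ← (1−ω)·0.000 + ω·1.286 = 1.878
  q: GS value = (-6 - (-4)·1.878 - (1)·0.000) / (9) = 0.168;  q ← (1−ω)·0.000 + ω·0.168 = 0.245
  r: GS value = (8 - (1)·1.878 - (-4)·0.245) / (8) = 0.888;  r ← (1−ω)·0.000 + ω·0.888 = 1.296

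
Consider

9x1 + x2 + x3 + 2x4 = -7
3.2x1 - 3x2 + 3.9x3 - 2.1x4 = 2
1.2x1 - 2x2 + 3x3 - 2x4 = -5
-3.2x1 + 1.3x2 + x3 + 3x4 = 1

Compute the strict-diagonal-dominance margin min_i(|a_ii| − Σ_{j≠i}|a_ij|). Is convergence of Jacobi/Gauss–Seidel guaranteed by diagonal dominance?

-6.2

row 1: |9| − (1+1+2) = 5
row 2: |-3| − (3.2+3.9+2.1) = -6.2
row 3: |3| − (1.2+2+2) = -2.2
row 4: |3| − (3.2+1.3+1) = -2.5
minimum over rows = -6.2 → not strictly diagonally dominant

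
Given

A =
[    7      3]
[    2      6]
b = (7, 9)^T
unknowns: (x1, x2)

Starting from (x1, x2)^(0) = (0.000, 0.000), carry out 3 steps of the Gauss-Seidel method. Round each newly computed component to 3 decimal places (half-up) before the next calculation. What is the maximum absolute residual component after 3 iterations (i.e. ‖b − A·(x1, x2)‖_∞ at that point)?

Iteration 1:
  x1 = (7 - (3)·0.000) / (7) = 1.000
  x2 = (9 - (2)·1.000) / (6) = 1.167
Iteration 2:
  x1 = (7 - (3)·1.167) / (7) = 0.500
  x2 = (9 - (2)·0.500) / (6) = 1.333
Iteration 3:
  x1 = (7 - (3)·1.333) / (7) = 0.429
  x2 = (9 - (2)·0.429) / (6) = 1.357
Residual b − A·x = (-0.074, 0.000); ∞-norm = 0.074

0.074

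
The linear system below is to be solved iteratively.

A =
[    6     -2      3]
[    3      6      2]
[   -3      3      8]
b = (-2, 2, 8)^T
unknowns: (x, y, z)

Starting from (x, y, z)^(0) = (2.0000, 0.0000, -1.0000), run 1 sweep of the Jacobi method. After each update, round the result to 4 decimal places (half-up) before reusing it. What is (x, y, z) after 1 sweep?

(0.1667, -0.3333, 1.7500)

Iteration 1:
  x = (-2 - (-2)·0.0000 - (3)·-1.0000) / (6) = 0.1667
  y = (2 - (3)·2.0000 - (2)·-1.0000) / (6) = -0.3333
  z = (8 - (-3)·2.0000 - (3)·0.0000) / (8) = 1.7500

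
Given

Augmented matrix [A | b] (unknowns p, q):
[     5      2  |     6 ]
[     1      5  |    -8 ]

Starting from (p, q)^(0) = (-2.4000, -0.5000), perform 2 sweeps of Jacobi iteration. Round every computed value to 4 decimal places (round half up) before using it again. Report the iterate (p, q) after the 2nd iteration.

(1.6480, -1.8800)

Iteration 1:
  p = (6 - (2)·-0.5000) / (5) = 1.4000
  q = (-8 - (1)·-2.4000) / (5) = -1.1200
Iteration 2:
  p = (6 - (2)·-1.1200) / (5) = 1.6480
  q = (-8 - (1)·1.4000) / (5) = -1.8800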